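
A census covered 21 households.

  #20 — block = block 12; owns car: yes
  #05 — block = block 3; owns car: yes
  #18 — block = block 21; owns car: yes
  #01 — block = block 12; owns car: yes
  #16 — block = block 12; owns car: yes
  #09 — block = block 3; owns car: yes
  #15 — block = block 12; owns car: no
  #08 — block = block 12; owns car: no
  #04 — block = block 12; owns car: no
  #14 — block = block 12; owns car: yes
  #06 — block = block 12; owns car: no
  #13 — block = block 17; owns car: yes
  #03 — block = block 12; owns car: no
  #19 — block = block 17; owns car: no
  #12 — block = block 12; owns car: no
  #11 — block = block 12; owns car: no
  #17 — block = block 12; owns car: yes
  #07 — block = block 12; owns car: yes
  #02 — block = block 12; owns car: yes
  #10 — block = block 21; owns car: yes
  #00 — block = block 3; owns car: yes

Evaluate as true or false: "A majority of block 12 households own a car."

False

The determiner here denotes the relation: |A ∩ B| > |A ∖ B|.
A (the restrictor) = {#20, #01, #16, #15, #08, #04, #14, #06, #03, #12, #11, #17, #07, #02}, |A| = 14.
A ∩ B = {#20, #01, #16, #14, #17, #07, #02}, so |A ∩ B| = 7.
A ∖ B = {#15, #08, #04, #06, #03, #12, #11}, so |A ∖ B| = 7.
7 = 7, so the statement is false.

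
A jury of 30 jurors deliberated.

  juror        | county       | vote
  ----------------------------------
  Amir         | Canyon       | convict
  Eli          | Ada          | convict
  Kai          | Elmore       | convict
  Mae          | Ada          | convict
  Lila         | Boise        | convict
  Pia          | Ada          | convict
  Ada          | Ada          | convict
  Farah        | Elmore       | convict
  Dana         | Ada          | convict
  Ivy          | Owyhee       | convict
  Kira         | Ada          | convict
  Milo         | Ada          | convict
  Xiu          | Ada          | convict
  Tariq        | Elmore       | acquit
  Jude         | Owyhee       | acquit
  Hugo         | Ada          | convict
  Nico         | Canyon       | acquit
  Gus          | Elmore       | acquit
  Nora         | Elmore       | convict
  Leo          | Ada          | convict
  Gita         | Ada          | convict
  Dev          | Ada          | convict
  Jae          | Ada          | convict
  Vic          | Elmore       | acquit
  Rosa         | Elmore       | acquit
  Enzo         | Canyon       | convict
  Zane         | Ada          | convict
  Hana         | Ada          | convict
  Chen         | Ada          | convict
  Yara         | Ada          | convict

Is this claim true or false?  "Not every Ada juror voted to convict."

False

'Not every Ada juror voted to convict' holds iff A ⊄ B (|A ∖ B| ≥ 1).
|A| = 17, |A ∩ B| = 17, |A ∖ B| = 0.
So the statement is false.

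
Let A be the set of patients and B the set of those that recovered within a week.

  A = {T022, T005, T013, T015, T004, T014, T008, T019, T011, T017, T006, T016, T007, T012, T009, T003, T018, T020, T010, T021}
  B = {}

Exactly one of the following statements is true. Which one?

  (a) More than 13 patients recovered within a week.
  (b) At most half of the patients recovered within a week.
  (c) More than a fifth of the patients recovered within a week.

|A| = 20, |A ∩ B| = 0, |A ∖ B| = 20.
(a) requires |A ∩ B| > 13: false.
(b) requires |A ∩ B| ≤ |A ∖ B|: true.
(c) requires |A ∩ B| / |A| > 1/5: false.

(b)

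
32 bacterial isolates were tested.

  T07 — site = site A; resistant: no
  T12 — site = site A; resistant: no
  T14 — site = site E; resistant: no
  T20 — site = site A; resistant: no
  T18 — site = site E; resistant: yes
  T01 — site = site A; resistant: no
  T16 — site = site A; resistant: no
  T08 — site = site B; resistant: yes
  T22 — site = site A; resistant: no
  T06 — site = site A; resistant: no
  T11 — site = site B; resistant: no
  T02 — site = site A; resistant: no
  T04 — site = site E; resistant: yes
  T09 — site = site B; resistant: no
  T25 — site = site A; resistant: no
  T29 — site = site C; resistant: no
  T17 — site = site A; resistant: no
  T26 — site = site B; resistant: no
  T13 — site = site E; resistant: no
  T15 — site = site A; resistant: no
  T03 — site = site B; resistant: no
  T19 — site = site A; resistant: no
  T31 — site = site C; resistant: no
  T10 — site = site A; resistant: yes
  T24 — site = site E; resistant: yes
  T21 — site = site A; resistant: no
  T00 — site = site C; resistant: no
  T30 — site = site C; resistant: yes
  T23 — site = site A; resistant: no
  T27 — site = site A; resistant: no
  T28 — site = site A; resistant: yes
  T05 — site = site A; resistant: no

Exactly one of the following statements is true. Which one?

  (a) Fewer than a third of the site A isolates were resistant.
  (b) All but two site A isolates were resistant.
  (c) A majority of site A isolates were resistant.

(a)

|A| = 18, |A ∩ B| = 2, |A ∖ B| = 16.
(a) requires |A ∩ B| / |A| < 1/3: true.
(b) requires |A ∖ B| = 2: false.
(c) requires |A ∩ B| > |A ∖ B|: false.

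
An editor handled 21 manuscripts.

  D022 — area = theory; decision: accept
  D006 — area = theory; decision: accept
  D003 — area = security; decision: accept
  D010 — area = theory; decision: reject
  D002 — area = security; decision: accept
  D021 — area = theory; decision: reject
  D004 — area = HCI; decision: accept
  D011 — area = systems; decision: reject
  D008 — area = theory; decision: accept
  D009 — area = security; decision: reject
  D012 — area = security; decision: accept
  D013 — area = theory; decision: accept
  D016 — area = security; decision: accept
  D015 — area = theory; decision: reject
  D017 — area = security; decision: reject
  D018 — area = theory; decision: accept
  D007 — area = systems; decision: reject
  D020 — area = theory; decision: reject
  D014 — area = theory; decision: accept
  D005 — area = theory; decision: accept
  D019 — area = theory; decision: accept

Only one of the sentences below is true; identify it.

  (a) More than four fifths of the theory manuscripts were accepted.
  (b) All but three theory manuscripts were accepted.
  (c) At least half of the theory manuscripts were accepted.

|A| = 12, |A ∩ B| = 8, |A ∖ B| = 4.
(a) requires |A ∩ B| / |A| > 4/5: false.
(b) requires |A ∖ B| = 3: false.
(c) requires |A ∩ B| ≥ |A ∖ B|: true.

(c)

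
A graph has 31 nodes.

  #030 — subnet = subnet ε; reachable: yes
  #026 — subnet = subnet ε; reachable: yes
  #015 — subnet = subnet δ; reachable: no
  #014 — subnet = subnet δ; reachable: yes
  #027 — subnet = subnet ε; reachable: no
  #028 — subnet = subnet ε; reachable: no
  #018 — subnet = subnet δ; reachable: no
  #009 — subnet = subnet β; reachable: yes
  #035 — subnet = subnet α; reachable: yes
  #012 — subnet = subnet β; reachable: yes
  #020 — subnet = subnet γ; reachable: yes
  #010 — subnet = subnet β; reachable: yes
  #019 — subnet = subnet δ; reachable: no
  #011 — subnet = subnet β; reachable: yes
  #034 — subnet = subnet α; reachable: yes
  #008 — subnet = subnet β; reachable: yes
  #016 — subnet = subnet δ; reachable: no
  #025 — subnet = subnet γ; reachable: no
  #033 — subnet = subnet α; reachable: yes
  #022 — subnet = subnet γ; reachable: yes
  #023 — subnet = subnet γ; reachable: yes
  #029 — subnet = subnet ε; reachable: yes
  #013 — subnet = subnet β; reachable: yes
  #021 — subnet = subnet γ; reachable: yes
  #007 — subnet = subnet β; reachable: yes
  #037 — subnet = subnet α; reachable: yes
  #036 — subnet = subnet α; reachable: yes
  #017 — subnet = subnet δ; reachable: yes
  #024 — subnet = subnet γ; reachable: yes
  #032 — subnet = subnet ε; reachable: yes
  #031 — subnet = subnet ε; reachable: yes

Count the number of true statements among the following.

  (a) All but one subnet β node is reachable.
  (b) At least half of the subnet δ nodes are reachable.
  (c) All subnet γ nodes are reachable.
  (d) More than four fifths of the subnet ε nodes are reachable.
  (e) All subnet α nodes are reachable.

(a) subnet β: |A| = 7, |A ∩ B| = 7; needs |A ∖ B| = 1 — false.
(b) subnet δ: |A| = 6, |A ∩ B| = 2; needs |A ∩ B| ≥ |A ∖ B| — false.
(c) subnet γ: |A| = 6, |A ∩ B| = 5; needs A ⊆ B, i.e. every element of A is in B (|A ∖ B| = 0) — false.
(d) subnet ε: |A| = 7, |A ∩ B| = 5; needs |A ∩ B| / |A| > 4/5 — false.
(e) subnet α: |A| = 5, |A ∩ B| = 5; needs A ⊆ B, i.e. every element of A is in B (|A ∖ B| = 0) — true.

1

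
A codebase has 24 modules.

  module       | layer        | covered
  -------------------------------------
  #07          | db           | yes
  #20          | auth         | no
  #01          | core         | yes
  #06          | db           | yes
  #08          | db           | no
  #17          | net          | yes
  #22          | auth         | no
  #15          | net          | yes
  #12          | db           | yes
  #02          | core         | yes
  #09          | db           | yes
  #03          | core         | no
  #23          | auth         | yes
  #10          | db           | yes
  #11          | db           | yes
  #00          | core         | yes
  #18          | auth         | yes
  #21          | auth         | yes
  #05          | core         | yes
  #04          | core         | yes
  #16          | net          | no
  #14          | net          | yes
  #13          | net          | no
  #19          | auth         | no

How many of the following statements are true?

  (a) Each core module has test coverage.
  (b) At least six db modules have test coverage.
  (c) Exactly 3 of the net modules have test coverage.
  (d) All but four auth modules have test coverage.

2

(a) core: |A| = 6, |A ∩ B| = 5; needs A ⊆ B, i.e. every element of A is in B (|A ∖ B| = 0) — false.
(b) db: |A| = 7, |A ∩ B| = 6; needs |A ∩ B| ≥ 6 — true.
(c) net: |A| = 5, |A ∩ B| = 3; needs |A ∩ B| = 3 — true.
(d) auth: |A| = 6, |A ∩ B| = 3; needs |A ∖ B| = 4 — false.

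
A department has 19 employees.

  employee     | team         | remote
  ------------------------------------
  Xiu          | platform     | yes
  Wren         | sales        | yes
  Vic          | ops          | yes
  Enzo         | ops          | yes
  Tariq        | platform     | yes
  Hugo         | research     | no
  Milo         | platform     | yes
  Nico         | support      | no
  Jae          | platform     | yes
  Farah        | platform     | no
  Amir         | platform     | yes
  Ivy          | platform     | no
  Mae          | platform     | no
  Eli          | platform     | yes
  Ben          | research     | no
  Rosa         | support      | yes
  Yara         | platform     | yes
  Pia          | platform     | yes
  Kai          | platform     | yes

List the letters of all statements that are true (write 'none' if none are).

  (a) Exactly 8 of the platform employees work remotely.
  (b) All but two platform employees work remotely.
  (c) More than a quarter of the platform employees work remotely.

(c)

|A| = 12, |A ∩ B| = 9, |A ∖ B| = 3.
(a) |A ∩ B| = 8: fails.
(b) |A ∖ B| = 2: fails.
(c) |A ∩ B| / |A| > 1/4: holds.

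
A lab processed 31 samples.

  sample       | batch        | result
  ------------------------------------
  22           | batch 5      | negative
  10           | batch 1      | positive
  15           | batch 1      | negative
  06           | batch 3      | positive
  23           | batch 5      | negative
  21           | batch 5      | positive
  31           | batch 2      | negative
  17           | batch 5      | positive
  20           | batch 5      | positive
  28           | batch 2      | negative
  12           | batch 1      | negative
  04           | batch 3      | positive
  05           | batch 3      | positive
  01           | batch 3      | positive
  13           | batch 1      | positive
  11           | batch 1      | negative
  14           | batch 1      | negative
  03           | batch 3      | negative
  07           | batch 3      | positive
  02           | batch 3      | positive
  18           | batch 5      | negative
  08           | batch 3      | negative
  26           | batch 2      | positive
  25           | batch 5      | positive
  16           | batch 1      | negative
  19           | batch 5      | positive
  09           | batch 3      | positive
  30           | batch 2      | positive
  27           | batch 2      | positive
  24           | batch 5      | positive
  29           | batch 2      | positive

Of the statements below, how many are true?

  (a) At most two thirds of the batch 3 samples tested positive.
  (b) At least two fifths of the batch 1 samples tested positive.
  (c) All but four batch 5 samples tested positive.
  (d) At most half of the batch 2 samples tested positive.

0

(a) batch 3: |A| = 9, |A ∩ B| = 7; needs |A ∩ B| / |A| ≤ 2/3 — false.
(b) batch 1: |A| = 7, |A ∩ B| = 2; needs |A ∩ B| / |A| ≥ 2/5 — false.
(c) batch 5: |A| = 9, |A ∩ B| = 6; needs |A ∖ B| = 4 — false.
(d) batch 2: |A| = 6, |A ∩ B| = 4; needs |A ∩ B| ≤ |A ∖ B| — false.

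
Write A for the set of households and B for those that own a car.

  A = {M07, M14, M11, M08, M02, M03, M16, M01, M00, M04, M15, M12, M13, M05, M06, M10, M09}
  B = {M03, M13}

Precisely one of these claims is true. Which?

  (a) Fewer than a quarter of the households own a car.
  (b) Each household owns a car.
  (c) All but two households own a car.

|A| = 17, |A ∩ B| = 2, |A ∖ B| = 15.
(a) requires |A ∩ B| / |A| < 1/4: true.
(b) requires A ⊆ B, i.e. every element of A is in B (|A ∖ B| = 0): false.
(c) requires |A ∖ B| = 2: false.

(a)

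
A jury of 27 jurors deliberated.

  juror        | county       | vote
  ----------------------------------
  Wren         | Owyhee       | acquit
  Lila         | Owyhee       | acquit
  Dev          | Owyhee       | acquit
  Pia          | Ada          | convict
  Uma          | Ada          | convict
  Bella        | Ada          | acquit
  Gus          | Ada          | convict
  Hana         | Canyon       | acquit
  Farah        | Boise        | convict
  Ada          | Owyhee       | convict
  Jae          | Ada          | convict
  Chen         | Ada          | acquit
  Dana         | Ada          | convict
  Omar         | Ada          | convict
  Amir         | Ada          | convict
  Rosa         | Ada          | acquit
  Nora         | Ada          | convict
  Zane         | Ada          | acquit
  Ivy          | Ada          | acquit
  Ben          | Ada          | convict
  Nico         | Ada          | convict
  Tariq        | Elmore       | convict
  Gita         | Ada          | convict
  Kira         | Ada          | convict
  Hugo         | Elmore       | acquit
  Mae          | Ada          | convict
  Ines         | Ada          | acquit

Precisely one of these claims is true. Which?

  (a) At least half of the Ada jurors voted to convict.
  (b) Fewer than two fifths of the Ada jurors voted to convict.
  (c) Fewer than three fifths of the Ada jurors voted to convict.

(a)

|A| = 19, |A ∩ B| = 13, |A ∖ B| = 6.
(a) requires |A ∩ B| ≥ |A ∖ B|: true.
(b) requires |A ∩ B| / |A| < 2/5: false.
(c) requires |A ∩ B| / |A| < 3/5: false.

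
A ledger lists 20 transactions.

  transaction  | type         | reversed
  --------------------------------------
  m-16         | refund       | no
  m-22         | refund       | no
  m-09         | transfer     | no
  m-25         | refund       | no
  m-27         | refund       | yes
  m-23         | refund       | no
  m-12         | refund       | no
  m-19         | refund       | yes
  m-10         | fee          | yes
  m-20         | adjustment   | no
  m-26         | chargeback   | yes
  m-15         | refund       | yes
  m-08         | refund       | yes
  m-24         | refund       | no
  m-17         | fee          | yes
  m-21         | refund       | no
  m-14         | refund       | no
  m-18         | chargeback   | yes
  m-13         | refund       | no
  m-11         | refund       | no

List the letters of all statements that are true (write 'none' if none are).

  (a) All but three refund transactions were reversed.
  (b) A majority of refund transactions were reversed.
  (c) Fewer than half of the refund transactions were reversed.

|A| = 14, |A ∩ B| = 4, |A ∖ B| = 10.
(a) |A ∖ B| = 3: fails.
(b) |A ∩ B| > |A ∖ B|: fails.
(c) |A ∩ B| < |A ∖ B|: holds.

(c)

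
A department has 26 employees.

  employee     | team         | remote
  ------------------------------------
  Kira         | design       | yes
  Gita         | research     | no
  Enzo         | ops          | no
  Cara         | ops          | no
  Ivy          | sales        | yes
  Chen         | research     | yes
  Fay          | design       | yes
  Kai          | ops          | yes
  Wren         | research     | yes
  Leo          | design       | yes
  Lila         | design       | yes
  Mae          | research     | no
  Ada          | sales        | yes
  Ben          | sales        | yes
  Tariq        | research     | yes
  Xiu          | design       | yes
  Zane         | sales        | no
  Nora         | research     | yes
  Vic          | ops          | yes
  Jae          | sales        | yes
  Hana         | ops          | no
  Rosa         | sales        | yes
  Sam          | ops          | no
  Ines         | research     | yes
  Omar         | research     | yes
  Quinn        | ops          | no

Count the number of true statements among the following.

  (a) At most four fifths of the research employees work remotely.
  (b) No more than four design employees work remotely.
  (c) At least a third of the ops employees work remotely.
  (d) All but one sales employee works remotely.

(a) research: |A| = 8, |A ∩ B| = 6; needs |A ∩ B| / |A| ≤ 4/5 — true.
(b) design: |A| = 5, |A ∩ B| = 5; needs |A ∩ B| ≤ 4 — false.
(c) ops: |A| = 7, |A ∩ B| = 2; needs |A ∩ B| / |A| ≥ 1/3 — false.
(d) sales: |A| = 6, |A ∩ B| = 5; needs |A ∖ B| = 1 — true.

2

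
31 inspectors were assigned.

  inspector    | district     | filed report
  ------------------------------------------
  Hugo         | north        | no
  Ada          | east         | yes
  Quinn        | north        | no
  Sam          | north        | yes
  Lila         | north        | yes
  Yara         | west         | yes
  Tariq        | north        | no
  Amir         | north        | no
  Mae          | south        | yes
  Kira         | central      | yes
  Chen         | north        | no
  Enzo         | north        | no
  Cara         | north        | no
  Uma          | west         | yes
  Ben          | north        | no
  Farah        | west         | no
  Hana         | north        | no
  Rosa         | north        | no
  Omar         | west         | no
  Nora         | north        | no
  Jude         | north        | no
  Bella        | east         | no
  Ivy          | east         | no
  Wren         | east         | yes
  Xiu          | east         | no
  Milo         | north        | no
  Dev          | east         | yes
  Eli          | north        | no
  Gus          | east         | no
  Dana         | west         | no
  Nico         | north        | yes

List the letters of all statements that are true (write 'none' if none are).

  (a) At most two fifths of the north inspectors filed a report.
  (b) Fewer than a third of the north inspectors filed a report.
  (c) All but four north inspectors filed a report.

|A| = 17, |A ∩ B| = 3, |A ∖ B| = 14.
(a) |A ∩ B| / |A| ≤ 2/5: holds.
(b) |A ∩ B| / |A| < 1/3: holds.
(c) |A ∖ B| = 4: fails.

(a), (b)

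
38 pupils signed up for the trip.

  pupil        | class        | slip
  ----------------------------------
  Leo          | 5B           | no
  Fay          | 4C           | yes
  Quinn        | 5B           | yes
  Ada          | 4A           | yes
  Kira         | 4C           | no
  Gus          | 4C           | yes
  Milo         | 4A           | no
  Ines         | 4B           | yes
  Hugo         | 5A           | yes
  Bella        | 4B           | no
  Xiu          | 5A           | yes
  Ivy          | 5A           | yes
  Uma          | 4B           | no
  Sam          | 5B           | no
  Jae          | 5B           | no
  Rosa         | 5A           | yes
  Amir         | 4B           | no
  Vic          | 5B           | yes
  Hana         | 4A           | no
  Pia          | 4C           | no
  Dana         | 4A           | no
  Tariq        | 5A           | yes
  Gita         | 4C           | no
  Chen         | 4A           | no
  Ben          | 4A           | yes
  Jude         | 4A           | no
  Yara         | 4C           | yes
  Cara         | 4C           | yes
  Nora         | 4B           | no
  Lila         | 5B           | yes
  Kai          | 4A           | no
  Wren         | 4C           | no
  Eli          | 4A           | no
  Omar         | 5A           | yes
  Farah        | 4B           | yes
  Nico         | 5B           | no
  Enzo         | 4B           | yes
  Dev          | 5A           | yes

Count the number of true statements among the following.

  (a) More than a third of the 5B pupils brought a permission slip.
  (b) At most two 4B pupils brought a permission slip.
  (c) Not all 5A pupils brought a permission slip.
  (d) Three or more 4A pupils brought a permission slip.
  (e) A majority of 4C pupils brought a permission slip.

1

(a) 5B: |A| = 7, |A ∩ B| = 3; needs |A ∩ B| / |A| > 1/3 — true.
(b) 4B: |A| = 7, |A ∩ B| = 3; needs |A ∩ B| ≤ 2 — false.
(c) 5A: |A| = 7, |A ∩ B| = 7; needs A ⊄ B (|A ∖ B| ≥ 1) — false.
(d) 4A: |A| = 9, |A ∩ B| = 2; needs |A ∩ B| ≥ 3 — false.
(e) 4C: |A| = 8, |A ∩ B| = 4; needs |A ∩ B| > |A ∖ B| — false.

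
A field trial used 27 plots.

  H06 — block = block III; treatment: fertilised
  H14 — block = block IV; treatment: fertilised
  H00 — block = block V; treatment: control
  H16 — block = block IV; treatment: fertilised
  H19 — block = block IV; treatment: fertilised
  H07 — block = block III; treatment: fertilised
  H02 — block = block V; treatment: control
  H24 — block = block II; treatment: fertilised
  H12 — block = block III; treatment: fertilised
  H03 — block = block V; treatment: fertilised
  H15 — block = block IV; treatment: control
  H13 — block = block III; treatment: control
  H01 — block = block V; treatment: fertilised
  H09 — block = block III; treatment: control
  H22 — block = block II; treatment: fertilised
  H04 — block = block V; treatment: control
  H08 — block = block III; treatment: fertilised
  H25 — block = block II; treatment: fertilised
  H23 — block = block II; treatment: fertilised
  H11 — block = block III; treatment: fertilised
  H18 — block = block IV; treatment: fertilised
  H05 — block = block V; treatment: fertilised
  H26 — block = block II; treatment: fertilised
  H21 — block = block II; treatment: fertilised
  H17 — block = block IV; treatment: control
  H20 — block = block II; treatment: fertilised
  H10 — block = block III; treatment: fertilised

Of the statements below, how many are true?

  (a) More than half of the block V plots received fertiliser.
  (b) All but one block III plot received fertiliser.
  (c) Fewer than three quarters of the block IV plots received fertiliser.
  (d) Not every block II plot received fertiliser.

(a) block V: |A| = 6, |A ∩ B| = 3; needs |A ∩ B| > |A ∖ B| — false.
(b) block III: |A| = 8, |A ∩ B| = 6; needs |A ∖ B| = 1 — false.
(c) block IV: |A| = 6, |A ∩ B| = 4; needs |A ∩ B| / |A| < 3/4 — true.
(d) block II: |A| = 7, |A ∩ B| = 7; needs A ⊄ B (|A ∖ B| ≥ 1) — false.

1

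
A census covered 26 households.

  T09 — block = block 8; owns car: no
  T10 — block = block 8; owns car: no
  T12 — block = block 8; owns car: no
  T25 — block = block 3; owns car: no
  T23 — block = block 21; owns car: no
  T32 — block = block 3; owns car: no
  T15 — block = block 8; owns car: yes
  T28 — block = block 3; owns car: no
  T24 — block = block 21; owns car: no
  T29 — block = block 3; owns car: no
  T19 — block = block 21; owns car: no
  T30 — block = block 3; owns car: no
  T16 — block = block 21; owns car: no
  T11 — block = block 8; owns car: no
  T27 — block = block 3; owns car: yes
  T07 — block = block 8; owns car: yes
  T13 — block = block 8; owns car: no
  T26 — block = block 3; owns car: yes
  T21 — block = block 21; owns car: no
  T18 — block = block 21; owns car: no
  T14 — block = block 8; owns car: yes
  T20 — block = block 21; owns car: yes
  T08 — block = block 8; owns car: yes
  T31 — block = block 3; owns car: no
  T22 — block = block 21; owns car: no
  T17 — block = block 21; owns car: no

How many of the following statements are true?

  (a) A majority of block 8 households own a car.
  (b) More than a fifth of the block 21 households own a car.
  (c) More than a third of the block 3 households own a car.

0

(a) block 8: |A| = 9, |A ∩ B| = 4; needs |A ∩ B| > |A ∖ B| — false.
(b) block 21: |A| = 9, |A ∩ B| = 1; needs |A ∩ B| / |A| > 1/5 — false.
(c) block 3: |A| = 8, |A ∩ B| = 2; needs |A ∩ B| / |A| > 1/3 — false.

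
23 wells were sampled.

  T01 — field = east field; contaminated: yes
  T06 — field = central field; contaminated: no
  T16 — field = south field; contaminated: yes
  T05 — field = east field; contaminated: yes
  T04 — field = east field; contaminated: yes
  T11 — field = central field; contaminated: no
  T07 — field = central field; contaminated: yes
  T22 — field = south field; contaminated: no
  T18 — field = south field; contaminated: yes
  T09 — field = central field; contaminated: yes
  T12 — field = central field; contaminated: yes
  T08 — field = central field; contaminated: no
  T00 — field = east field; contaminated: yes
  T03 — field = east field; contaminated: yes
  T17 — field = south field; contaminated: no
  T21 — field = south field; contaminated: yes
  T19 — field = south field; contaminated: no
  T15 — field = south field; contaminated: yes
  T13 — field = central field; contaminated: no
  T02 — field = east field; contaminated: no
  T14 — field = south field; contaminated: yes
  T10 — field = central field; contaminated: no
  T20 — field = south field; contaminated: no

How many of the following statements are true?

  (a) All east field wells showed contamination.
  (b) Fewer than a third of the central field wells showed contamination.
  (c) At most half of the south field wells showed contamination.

0

(a) east field: |A| = 6, |A ∩ B| = 5; needs A ⊆ B, i.e. every element of A is in B (|A ∖ B| = 0) — false.
(b) central field: |A| = 8, |A ∩ B| = 3; needs |A ∩ B| / |A| < 1/3 — false.
(c) south field: |A| = 9, |A ∩ B| = 5; needs |A ∩ B| ≤ |A ∖ B| — false.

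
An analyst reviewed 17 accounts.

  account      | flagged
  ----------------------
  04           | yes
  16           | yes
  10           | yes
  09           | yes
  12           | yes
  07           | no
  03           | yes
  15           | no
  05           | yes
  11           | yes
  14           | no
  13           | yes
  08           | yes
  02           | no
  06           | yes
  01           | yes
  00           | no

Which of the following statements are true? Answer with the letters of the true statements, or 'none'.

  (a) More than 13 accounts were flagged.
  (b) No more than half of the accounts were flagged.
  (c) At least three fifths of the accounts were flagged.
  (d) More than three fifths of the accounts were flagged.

|A| = 17, |A ∩ B| = 12, |A ∖ B| = 5.
(a) |A ∩ B| > 13: fails.
(b) |A ∩ B| ≤ |A ∖ B|: fails.
(c) |A ∩ B| / |A| ≥ 3/5: holds.
(d) |A ∩ B| / |A| > 3/5: holds.

(c), (d)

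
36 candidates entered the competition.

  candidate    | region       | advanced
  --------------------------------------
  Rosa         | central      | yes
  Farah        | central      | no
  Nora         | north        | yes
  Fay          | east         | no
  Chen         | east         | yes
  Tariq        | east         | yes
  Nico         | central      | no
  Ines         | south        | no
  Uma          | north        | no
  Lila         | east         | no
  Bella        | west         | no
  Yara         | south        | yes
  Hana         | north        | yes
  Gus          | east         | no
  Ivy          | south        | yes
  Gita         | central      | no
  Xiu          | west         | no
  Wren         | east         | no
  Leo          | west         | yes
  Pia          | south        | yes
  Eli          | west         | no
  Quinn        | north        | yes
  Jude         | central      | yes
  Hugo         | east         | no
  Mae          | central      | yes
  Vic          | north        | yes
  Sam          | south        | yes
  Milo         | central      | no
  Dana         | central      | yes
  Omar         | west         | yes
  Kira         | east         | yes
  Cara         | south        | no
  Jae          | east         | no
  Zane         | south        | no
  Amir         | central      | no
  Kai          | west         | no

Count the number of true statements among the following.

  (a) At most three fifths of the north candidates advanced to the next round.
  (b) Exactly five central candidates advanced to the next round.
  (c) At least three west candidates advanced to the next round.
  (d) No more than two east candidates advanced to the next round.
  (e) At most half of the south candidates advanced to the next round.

0

(a) north: |A| = 5, |A ∩ B| = 4; needs |A ∩ B| / |A| ≤ 3/5 — false.
(b) central: |A| = 9, |A ∩ B| = 4; needs |A ∩ B| = 5 — false.
(c) west: |A| = 6, |A ∩ B| = 2; needs |A ∩ B| ≥ 3 — false.
(d) east: |A| = 9, |A ∩ B| = 3; needs |A ∩ B| ≤ 2 — false.
(e) south: |A| = 7, |A ∩ B| = 4; needs |A ∩ B| ≤ |A ∖ B| — false.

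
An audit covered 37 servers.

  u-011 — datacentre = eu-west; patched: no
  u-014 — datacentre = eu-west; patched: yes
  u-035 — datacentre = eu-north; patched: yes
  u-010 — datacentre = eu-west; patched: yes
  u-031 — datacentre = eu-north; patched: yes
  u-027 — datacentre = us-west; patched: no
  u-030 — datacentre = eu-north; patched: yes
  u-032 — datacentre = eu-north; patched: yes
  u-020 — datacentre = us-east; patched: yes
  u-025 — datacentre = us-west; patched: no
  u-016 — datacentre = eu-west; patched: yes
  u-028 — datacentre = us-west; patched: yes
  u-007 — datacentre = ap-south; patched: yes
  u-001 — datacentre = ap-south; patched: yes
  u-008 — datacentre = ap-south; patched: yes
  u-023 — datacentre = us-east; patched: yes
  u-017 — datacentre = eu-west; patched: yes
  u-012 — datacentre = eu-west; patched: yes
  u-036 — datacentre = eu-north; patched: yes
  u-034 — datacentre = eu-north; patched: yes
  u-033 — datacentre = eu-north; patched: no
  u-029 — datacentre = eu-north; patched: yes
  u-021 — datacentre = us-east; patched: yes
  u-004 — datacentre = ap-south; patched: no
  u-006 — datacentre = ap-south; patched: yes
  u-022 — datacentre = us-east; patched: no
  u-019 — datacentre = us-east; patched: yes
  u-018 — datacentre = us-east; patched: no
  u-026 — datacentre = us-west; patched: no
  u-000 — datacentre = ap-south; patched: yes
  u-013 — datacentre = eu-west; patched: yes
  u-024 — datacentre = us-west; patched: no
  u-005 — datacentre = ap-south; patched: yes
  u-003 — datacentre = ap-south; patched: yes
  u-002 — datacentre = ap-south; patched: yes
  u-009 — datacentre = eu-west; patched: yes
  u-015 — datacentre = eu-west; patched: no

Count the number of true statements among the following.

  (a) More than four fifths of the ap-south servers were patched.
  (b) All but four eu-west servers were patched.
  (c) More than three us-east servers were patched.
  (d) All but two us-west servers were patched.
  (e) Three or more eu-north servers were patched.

3

(a) ap-south: |A| = 9, |A ∩ B| = 8; needs |A ∩ B| / |A| > 4/5 — true.
(b) eu-west: |A| = 9, |A ∩ B| = 7; needs |A ∖ B| = 4 — false.
(c) us-east: |A| = 6, |A ∩ B| = 4; needs |A ∩ B| > 3 — true.
(d) us-west: |A| = 5, |A ∩ B| = 1; needs |A ∖ B| = 2 — false.
(e) eu-north: |A| = 8, |A ∩ B| = 7; needs |A ∩ B| ≥ 3 — true.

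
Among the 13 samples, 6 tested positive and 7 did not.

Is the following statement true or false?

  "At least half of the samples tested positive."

False

'At least half of the samples tested positive' holds iff |A ∩ B| ≥ |A ∖ B|.
|A| = 13, |A ∩ B| = 6, |A ∖ B| = 7.
6 < 7, so the statement is false.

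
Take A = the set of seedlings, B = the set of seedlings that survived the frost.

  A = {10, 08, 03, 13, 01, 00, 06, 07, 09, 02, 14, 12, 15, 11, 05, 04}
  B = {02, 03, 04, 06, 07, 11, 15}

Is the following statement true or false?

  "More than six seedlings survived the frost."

Truth condition: |A ∩ B| > 6.
|A| = 16, |A ∩ B| = 7, |A ∖ B| = 9.
|A ∩ B| = 7, so the statement is true.

True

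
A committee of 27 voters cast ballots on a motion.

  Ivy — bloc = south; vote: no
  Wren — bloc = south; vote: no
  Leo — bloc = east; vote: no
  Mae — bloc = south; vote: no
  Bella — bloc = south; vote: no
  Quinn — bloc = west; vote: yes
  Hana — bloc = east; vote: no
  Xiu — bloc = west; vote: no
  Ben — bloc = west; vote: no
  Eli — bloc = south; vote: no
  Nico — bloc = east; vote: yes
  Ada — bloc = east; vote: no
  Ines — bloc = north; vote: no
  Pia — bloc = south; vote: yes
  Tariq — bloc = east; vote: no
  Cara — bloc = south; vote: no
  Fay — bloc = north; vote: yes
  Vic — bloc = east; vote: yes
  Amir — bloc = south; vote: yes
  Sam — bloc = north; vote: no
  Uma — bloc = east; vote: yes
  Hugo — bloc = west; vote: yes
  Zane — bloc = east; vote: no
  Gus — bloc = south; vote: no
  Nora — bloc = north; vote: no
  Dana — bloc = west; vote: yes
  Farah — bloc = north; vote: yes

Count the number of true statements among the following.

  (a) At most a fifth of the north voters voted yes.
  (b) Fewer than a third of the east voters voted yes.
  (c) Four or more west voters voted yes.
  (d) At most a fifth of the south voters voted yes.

(a) north: |A| = 5, |A ∩ B| = 2; needs |A ∩ B| / |A| ≤ 1/5 — false.
(b) east: |A| = 8, |A ∩ B| = 3; needs |A ∩ B| / |A| < 1/3 — false.
(c) west: |A| = 5, |A ∩ B| = 3; needs |A ∩ B| ≥ 4 — false.
(d) south: |A| = 9, |A ∩ B| = 2; needs |A ∩ B| / |A| ≤ 1/5 — false.

0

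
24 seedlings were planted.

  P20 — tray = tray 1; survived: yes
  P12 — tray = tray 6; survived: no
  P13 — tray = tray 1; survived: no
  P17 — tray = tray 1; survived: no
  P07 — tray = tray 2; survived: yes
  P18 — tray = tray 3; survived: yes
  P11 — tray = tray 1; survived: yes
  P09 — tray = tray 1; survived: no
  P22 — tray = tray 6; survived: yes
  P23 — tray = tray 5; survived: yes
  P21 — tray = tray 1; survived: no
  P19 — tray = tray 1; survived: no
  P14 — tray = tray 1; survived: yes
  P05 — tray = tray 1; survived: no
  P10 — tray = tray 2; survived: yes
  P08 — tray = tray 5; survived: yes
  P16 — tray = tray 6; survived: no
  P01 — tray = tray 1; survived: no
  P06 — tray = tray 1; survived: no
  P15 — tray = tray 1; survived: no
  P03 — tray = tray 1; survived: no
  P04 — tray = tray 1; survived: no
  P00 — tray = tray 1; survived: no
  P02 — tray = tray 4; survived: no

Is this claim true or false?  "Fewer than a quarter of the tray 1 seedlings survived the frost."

The determiner here denotes the relation: |A ∩ B| / |A| < 1/4.
|A| = 15, |A ∩ B| = 3, |A ∖ B| = 12.
|A ∩ B|/|A| = 3/15, so the statement is true.

True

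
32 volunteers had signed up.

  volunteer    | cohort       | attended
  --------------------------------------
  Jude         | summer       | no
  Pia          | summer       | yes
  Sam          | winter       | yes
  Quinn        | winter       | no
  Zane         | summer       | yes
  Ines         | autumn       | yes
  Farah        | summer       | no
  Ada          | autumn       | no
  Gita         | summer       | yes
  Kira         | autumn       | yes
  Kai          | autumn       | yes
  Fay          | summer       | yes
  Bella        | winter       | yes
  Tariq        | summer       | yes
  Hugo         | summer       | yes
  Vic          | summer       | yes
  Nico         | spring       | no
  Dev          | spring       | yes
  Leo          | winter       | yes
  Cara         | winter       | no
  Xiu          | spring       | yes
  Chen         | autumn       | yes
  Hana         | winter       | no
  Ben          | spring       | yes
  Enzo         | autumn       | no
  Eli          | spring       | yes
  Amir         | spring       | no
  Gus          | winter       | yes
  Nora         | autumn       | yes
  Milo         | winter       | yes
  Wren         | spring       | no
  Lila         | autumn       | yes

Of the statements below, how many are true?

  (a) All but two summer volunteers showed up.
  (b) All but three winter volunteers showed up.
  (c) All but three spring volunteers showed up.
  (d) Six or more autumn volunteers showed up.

4

(a) summer: |A| = 9, |A ∩ B| = 7; needs |A ∖ B| = 2 — true.
(b) winter: |A| = 8, |A ∩ B| = 5; needs |A ∖ B| = 3 — true.
(c) spring: |A| = 7, |A ∩ B| = 4; needs |A ∖ B| = 3 — true.
(d) autumn: |A| = 8, |A ∩ B| = 6; needs |A ∩ B| ≥ 6 — true.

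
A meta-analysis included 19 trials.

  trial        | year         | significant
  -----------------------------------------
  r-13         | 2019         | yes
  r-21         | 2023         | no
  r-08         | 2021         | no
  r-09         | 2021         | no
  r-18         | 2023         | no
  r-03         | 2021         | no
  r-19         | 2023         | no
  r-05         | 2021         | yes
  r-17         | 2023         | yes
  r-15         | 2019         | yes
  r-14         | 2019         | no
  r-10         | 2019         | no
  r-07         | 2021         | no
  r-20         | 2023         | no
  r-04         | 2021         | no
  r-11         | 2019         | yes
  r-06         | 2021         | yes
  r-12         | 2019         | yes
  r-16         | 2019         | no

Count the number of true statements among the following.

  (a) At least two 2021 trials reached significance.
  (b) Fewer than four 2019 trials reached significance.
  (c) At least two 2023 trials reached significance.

(a) 2021: |A| = 7, |A ∩ B| = 2; needs |A ∩ B| ≥ 2 — true.
(b) 2019: |A| = 7, |A ∩ B| = 4; needs |A ∩ B| < 4 — false.
(c) 2023: |A| = 5, |A ∩ B| = 1; needs |A ∩ B| ≥ 2 — false.

1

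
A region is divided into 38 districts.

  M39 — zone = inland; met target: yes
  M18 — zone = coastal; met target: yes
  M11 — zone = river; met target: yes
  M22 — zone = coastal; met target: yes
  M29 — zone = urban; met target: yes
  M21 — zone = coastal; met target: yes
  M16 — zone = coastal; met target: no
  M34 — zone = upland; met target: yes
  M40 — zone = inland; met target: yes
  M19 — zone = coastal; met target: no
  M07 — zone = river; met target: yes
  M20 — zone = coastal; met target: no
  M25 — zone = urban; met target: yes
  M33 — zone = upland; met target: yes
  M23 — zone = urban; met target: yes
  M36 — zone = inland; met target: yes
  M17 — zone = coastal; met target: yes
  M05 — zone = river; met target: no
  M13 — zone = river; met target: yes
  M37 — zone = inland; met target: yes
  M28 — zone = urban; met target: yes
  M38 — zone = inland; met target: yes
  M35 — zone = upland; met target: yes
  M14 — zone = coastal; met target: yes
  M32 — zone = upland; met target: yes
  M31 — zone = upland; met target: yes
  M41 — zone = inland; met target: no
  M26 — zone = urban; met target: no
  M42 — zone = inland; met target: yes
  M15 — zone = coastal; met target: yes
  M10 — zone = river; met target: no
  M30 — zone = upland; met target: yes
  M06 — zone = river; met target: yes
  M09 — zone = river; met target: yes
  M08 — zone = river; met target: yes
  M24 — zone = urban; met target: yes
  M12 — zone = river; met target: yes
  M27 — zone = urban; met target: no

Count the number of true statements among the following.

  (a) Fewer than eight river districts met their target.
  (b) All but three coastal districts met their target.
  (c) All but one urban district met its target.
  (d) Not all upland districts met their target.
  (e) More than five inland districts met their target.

(a) river: |A| = 9, |A ∩ B| = 7; needs |A ∩ B| < 8 — true.
(b) coastal: |A| = 9, |A ∩ B| = 6; needs |A ∖ B| = 3 — true.
(c) urban: |A| = 7, |A ∩ B| = 5; needs |A ∖ B| = 1 — false.
(d) upland: |A| = 6, |A ∩ B| = 6; needs A ⊄ B (|A ∖ B| ≥ 1) — false.
(e) inland: |A| = 7, |A ∩ B| = 6; needs |A ∩ B| > 5 — true.

3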